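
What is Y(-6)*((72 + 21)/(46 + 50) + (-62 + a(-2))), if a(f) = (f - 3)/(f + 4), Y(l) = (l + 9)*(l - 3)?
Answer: 54891/32 ≈ 1715.3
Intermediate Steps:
Y(l) = (-3 + l)*(9 + l) (Y(l) = (9 + l)*(-3 + l) = (-3 + l)*(9 + l))
a(f) = (-3 + f)/(4 + f)
Y(-6)*((72 + 21)/(46 + 50) + (-62 + a(-2))) = (-27 + (-6)² + 6*(-6))*((72 + 21)/(46 + 50) + (-62 + (-3 - 2)/(4 - 2))) = (-27 + 36 - 36)*(93/96 + (-62 - 5/2)) = -27*(93*(1/96) + (-62 + (½)*(-5))) = -27*(31/32 + (-62 - 5/2)) = -27*(31/32 - 129/2) = -27*(-2033/32) = 54891/32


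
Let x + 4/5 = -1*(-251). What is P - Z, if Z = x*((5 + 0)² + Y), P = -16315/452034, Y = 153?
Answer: -100658108627/2260170 ≈ -44536.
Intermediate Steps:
P = -16315/452034 (P = -16315*1/452034 = -16315/452034 ≈ -0.036092)
x = 1251/5 (x = -⅘ - 1*(-251) = -⅘ + 251 = 1251/5 ≈ 250.20)
Z = 222678/5 (Z = 1251*((5 + 0)² + 153)/5 = 1251*(5² + 153)/5 = 1251*(25 + 153)/5 = (1251/5)*178 = 222678/5 ≈ 44536.)
P - Z = -16315/452034 - 1*222678/5 = -16315/452034 - 222678/5 = -100658108627/2260170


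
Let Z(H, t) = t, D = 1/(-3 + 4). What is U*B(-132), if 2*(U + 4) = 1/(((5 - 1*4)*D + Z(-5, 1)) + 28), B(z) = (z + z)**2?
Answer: -1388112/5 ≈ -2.7762e+5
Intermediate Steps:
D = 1 (D = 1/1 = 1)
B(z) = 4*z**2 (B(z) = (2*z)**2 = 4*z**2)
U = -239/60 (U = -4 + 1/(2*(((5 - 1*4)*1 + 1) + 28)) = -4 + 1/(2*(((5 - 4)*1 + 1) + 28)) = -4 + 1/(2*((1*1 + 1) + 28)) = -4 + 1/(2*((1 + 1) + 28)) = -4 + 1/(2*(2 + 28)) = -4 + (1/2)/30 = -4 + (1/2)*(1/30) = -4 + 1/60 = -239/60 ≈ -3.9833)
U*B(-132) = -239*(-132)**2/15 = -239*17424/15 = -239/60*69696 = -1388112/5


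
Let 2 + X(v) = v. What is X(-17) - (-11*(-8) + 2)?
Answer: -109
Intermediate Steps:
X(v) = -2 + v
X(-17) - (-11*(-8) + 2) = (-2 - 17) - (-11*(-8) + 2) = -19 - (88 + 2) = -19 - 1*90 = -19 - 90 = -109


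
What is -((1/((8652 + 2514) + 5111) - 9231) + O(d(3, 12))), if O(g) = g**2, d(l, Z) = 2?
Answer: 150187878/16277 ≈ 9227.0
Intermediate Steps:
-((1/((8652 + 2514) + 5111) - 9231) + O(d(3, 12))) = -((1/((8652 + 2514) + 5111) - 9231) + 2**2) = -((1/(11166 + 5111) - 9231) + 4) = -((1/16277 - 9231) + 4) = -(-150252986/16277 + 4) = -1*(-150187878/16277) = 150187878/16277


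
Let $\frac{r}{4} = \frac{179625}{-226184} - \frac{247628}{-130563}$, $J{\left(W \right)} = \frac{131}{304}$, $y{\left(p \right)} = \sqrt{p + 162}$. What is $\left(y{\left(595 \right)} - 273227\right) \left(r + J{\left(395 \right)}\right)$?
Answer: $- \frac{1484238883190681371}{1122187940496} + \frac{5432255535473 \sqrt{757}}{1122187940496} \approx -1.3225 \cdot 10^{6}$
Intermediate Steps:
$y{\left(p \right)} = \sqrt{162 + p}$
$J{\left(W \right)} = \frac{131}{304}$ ($J{\left(W \right)} = 131 \cdot \frac{1}{304} = \frac{131}{304}$)
$r = \frac{32557112677}{7382815398}$ ($r = 4 \left(\frac{179625}{-226184} - \frac{247628}{-130563}\right) = 4 \left(179625 \left(- \frac{1}{226184}\right) - - \frac{247628}{130563}\right) = 4 \left(- \frac{179625}{226184} + \frac{247628}{130563}\right) = 4 \cdot \frac{32557112677}{29531261592} = \frac{32557112677}{7382815398} \approx 4.4099$)
$\left(y{\left(595 \right)} - 273227\right) \left(r + J{\left(395 \right)}\right) = \left(\sqrt{162 + 595} - 273227\right) \left(\frac{32557112677}{7382815398} + \frac{131}{304}\right) = \left(\sqrt{757} - 273227\right) \frac{5432255535473}{1122187940496} = \left(-273227 + \sqrt{757}\right) \frac{5432255535473}{1122187940496} = - \frac{1484238883190681371}{1122187940496} + \frac{5432255535473 \sqrt{757}}{1122187940496}$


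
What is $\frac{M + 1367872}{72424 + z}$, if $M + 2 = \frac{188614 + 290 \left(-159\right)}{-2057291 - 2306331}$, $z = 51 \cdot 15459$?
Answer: $\frac{2984433741318}{1878174908563} \approx 1.589$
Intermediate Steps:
$z = 788409$
$M = - \frac{4434874}{2181811}$ ($M = -2 + \frac{188614 + 290 \left(-159\right)}{-2057291 - 2306331} = -2 + \frac{188614 - 46110}{-4363622} = -2 + 142504 \left(- \frac{1}{4363622}\right) = -2 - \frac{71252}{2181811} = - \frac{4434874}{2181811} \approx -2.0327$)
$\frac{M + 1367872}{72424 + z} = \frac{- \frac{4434874}{2181811} + 1367872}{72424 + 788409} = \frac{2984433741318}{2181811 \cdot 860833} = \frac{2984433741318}{2181811} \cdot \frac{1}{860833} = \frac{2984433741318}{1878174908563}$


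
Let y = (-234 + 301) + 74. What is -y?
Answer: -141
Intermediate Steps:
y = 141 (y = 67 + 74 = 141)
-y = -1*141 = -141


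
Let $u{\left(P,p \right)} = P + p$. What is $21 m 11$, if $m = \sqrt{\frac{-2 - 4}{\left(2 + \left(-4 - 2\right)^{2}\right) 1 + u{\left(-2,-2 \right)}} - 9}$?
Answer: $\frac{462 i \sqrt{663}}{17} \approx 699.76 i$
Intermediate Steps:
$m = \frac{2 i \sqrt{663}}{17}$ ($m = \sqrt{\frac{-2 - 4}{\left(2 + \left(-4 - 2\right)^{2}\right) 1 - 4} - 9} = \sqrt{- \frac{6}{\left(2 + \left(-6\right)^{2}\right) 1 - 4} - 9} = \sqrt{- \frac{6}{\left(2 + 36\right) 1 - 4} - 9} = \sqrt{- \frac{6}{38 \cdot 1 - 4} - 9} = \sqrt{- \frac{6}{38 - 4} - 9} = \sqrt{- \frac{6}{34} - 9} = \sqrt{\left(-6\right) \frac{1}{34} - 9} = \sqrt{- \frac{3}{17} - 9} = \sqrt{- \frac{156}{17}} = \frac{2 i \sqrt{663}}{17} \approx 3.0293 i$)
$21 m 11 = 21 \frac{2 i \sqrt{663}}{17} \cdot 11 = \frac{42 i \sqrt{663}}{17} \cdot 11 = \frac{462 i \sqrt{663}}{17}$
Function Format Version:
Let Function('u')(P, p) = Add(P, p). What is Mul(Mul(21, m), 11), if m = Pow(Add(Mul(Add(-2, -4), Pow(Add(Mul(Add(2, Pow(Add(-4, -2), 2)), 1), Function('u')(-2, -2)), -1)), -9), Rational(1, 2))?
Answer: Mul(Rational(462, 17), I, Pow(663, Rational(1, 2))) ≈ Mul(699.76, I)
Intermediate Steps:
m = Mul(Rational(2, 17), I, Pow(663, Rational(1, 2))) (m = Pow(Add(Mul(Add(-2, -4), Pow(Add(Mul(Add(2, Pow(Add(-4, -2), 2)), 1), Add(-2, -2)), -1)), -9), Rational(1, 2)) = Pow(Add(Mul(-6, Pow(Add(Mul(Add(2, Pow(-6, 2)), 1), -4), -1)), -9), Rational(1, 2)) = Pow(Add(Mul(-6, Pow(Add(Mul(Add(2, 36), 1), -4), -1)), -9), Rational(1, 2)) = Pow(Add(Mul(-6, Pow(Add(Mul(38, 1), -4), -1)), -9), Rational(1, 2)) = Pow(Add(Mul(-6, Pow(Add(38, -4), -1)), -9), Rational(1, 2)) = Pow(Add(Mul(-6, Pow(34, -1)), -9), Rational(1, 2)) = Pow(Add(Mul(-6, Rational(1, 34)), -9), Rational(1, 2)) = Pow(Add(Rational(-3, 17), -9), Rational(1, 2)) = Pow(Rational(-156, 17), Rational(1, 2)) = Mul(Rational(2, 17), I, Pow(663, Rational(1, 2))) ≈ Mul(3.0293, I))
Mul(Mul(21, m), 11) = Mul(Mul(21, Mul(Rational(2, 17), I, Pow(663, Rational(1, 2)))), 11) = Mul(Mul(Rational(42, 17), I, Pow(663, Rational(1, 2))), 11) = Mul(Rational(462, 17), I, Pow(663, Rational(1, 2)))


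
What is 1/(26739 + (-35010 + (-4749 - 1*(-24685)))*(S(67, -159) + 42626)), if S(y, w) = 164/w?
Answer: -159/102157823879 ≈ -1.5564e-9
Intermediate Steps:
1/(26739 + (-35010 + (-4749 - 1*(-24685)))*(S(67, -159) + 42626)) = 1/(26739 + (-35010 + (-4749 - 1*(-24685)))*(164/(-159) + 42626)) = 1/(26739 + (-35010 + (-4749 + 24685))*(164*(-1/159) + 42626)) = 1/(26739 + (-35010 + 19936)*(-164/159 + 42626)) = 1/(26739 - 15074*6777370/159) = 1/(26739 - 102162075380/159) = 1/(-102157823879/159) = -159/102157823879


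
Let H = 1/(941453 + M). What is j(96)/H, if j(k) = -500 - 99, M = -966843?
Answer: 15208610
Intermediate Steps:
j(k) = -599
H = -1/25390 (H = 1/(941453 - 966843) = 1/(-25390) = -1/25390 ≈ -3.9386e-5)
j(96)/H = -599/(-1/25390) = -599*(-25390) = 15208610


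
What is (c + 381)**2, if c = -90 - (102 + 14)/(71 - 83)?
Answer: 813604/9 ≈ 90401.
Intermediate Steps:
c = -241/3 (c = -90 - 116/(-12) = -90 - 116*(-1)/12 = -90 - 1*(-29/3) = -90 + 29/3 = -241/3 ≈ -80.333)
(c + 381)**2 = (-241/3 + 381)**2 = (902/3)**2 = 813604/9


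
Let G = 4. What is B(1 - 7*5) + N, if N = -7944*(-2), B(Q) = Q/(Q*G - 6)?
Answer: 1128065/71 ≈ 15888.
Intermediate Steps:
B(Q) = Q/(-6 + 4*Q) (B(Q) = Q/(Q*4 - 6) = Q/(4*Q - 6) = Q/(-6 + 4*Q))
N = 15888 (N = -331*(-48) = 15888)
B(1 - 7*5) + N = (1 - 7*5)/(2*(-3 + 2*(1 - 7*5))) + 15888 = (1 - 35)/(2*(-3 + 2*(1 - 35))) + 15888 = (½)*(-34)/(-3 + 2*(-34)) + 15888 = (½)*(-34)/(-3 - 68) + 15888 = (½)*(-34)/(-71) + 15888 = (½)*(-34)*(-1/71) + 15888 = 17/71 + 15888 = 1128065/71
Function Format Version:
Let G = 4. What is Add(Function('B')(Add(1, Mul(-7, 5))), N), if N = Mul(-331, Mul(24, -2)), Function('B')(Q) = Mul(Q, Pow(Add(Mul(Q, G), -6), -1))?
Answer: Rational(1128065, 71) ≈ 15888.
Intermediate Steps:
Function('B')(Q) = Mul(Q, Pow(Add(-6, Mul(4, Q)), -1)) (Function('B')(Q) = Mul(Q, Pow(Add(Mul(Q, 4), -6), -1)) = Mul(Q, Pow(Add(Mul(4, Q), -6), -1)) = Mul(Q, Pow(Add(-6, Mul(4, Q)), -1)))
N = 15888 (N = Mul(-331, -48) = 15888)
Add(Function('B')(Add(1, Mul(-7, 5))), N) = Add(Mul(Rational(1, 2), Add(1, Mul(-7, 5)), Pow(Add(-3, Mul(2, Add(1, Mul(-7, 5)))), -1)), 15888) = Add(Mul(Rational(1, 2), Add(1, -35), Pow(Add(-3, Mul(2, Add(1, -35))), -1)), 15888) = Add(Mul(Rational(1, 2), -34, Pow(Add(-3, Mul(2, -34)), -1)), 15888) = Add(Mul(Rational(1, 2), -34, Pow(Add(-3, -68), -1)), 15888) = Add(Mul(Rational(1, 2), -34, Pow(-71, -1)), 15888) = Add(Mul(Rational(1, 2), -34, Rational(-1, 71)), 15888) = Add(Rational(17, 71), 15888) = Rational(1128065, 71)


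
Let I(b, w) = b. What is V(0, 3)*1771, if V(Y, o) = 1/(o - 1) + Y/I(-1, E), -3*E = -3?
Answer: 1771/2 ≈ 885.50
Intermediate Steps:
E = 1 (E = -⅓*(-3) = 1)
V(Y, o) = 1/(-1 + o) - Y (V(Y, o) = 1/(o - 1) + Y/(-1) = 1/(-1 + o) + Y*(-1) = 1/(-1 + o) - Y)
V(0, 3)*1771 = ((1 + 0 - 1*0*3)/(-1 + 3))*1771 = ((1 + 0 + 0)/2)*1771 = ((½)*1)*1771 = (½)*1771 = 1771/2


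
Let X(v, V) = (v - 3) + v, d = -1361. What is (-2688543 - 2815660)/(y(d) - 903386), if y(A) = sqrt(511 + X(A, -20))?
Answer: 2486209965679/408053133605 + 16512609*I*sqrt(246)/816106267210 ≈ 6.0929 + 0.00031735*I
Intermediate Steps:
X(v, V) = -3 + 2*v (X(v, V) = (-3 + v) + v = -3 + 2*v)
y(A) = sqrt(508 + 2*A) (y(A) = sqrt(511 + (-3 + 2*A)) = sqrt(508 + 2*A))
(-2688543 - 2815660)/(y(d) - 903386) = (-2688543 - 2815660)/(sqrt(508 + 2*(-1361)) - 903386) = -5504203/(sqrt(508 - 2722) - 903386) = -5504203/(sqrt(-2214) - 903386) = -5504203/(3*I*sqrt(246) - 903386) = -5504203/(-903386 + 3*I*sqrt(246))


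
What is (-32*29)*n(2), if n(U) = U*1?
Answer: -1856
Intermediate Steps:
n(U) = U
(-32*29)*n(2) = -32*29*2 = -928*2 = -1856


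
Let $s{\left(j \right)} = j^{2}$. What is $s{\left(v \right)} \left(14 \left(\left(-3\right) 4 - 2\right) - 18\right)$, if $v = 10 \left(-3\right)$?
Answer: $-192600$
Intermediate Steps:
$v = -30$
$s{\left(v \right)} \left(14 \left(\left(-3\right) 4 - 2\right) - 18\right) = \left(-30\right)^{2} \left(14 \left(\left(-3\right) 4 - 2\right) - 18\right) = 900 \left(14 \left(-12 - 2\right) - 18\right) = 900 \left(14 \left(-14\right) - 18\right) = 900 \left(-196 - 18\right) = 900 \left(-214\right) = -192600$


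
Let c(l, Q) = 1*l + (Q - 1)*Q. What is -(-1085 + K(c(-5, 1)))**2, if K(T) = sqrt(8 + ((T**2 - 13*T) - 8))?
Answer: -1177315 + 6510*sqrt(10) ≈ -1.1567e+6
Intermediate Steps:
c(l, Q) = l + Q*(-1 + Q) (c(l, Q) = l + (-1 + Q)*Q = l + Q*(-1 + Q))
K(T) = sqrt(T**2 - 13*T) (K(T) = sqrt(8 + (-8 + T**2 - 13*T)) = sqrt(T**2 - 13*T))
-(-1085 + K(c(-5, 1)))**2 = -(-1085 + sqrt((-5 + 1**2 - 1*1)*(-13 + (-5 + 1**2 - 1*1))))**2 = -(-1085 + sqrt((-5 + 1 - 1)*(-13 + (-5 + 1 - 1))))**2 = -(-1085 + sqrt(-5*(-13 - 5)))**2 = -(-1085 + sqrt(-5*(-18)))**2 = -(-1085 + sqrt(90))**2 = -(-1085 + 3*sqrt(10))**2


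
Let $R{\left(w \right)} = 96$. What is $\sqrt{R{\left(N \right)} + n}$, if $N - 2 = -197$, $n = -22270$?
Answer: $i \sqrt{22174} \approx 148.91 i$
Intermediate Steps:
$N = -195$ ($N = 2 - 197 = -195$)
$\sqrt{R{\left(N \right)} + n} = \sqrt{96 - 22270} = \sqrt{-22174} = i \sqrt{22174}$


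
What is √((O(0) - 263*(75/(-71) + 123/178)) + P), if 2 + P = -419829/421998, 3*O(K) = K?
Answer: √18386529635089312293/444434227 ≈ 9.6481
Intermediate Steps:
O(K) = K/3
P = -421275/140666 (P = -2 - 419829/421998 = -2 - 419829*1/421998 = -2 - 139943/140666 = -421275/140666 ≈ -2.9949)
√((O(0) - 263*(75/(-71) + 123/178)) + P) = √(((⅓)*0 - 263*(75/(-71) + 123/178)) - 421275/140666) = √((0 - 263*(75*(-1/71) + 123*(1/178))) - 421275/140666) = √((0 - 263*(-75/71 + 123/178)) - 421275/140666) = √((0 - 263*(-4617/12638)) - 421275/140666) = √((0 + 1214271/12638) - 421275/140666) = √(1214271/12638 - 421275/140666) = √(41370642759/444434227) = √18386529635089312293/444434227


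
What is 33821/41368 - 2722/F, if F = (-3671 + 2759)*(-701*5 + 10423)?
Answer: 13343537377/16312477968 ≈ 0.81800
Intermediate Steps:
F = -6309216 (F = -912*(-3505 + 10423) = -912*6918 = -6309216)
33821/41368 - 2722/F = 33821/41368 - 2722/(-6309216) = 33821*(1/41368) - 2722*(-1/6309216) = 33821/41368 + 1361/3154608 = 13343537377/16312477968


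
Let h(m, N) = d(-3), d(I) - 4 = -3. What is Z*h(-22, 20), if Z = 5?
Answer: 5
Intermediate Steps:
d(I) = 1 (d(I) = 4 - 3 = 1)
h(m, N) = 1
Z*h(-22, 20) = 5*1 = 5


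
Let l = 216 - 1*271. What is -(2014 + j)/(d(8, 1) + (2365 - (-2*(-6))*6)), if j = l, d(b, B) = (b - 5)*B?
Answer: -1959/2296 ≈ -0.85322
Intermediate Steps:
d(b, B) = B*(-5 + b) (d(b, B) = (-5 + b)*B = B*(-5 + b))
l = -55 (l = 216 - 271 = -55)
j = -55
-(2014 + j)/(d(8, 1) + (2365 - (-2*(-6))*6)) = -(2014 - 55)/(1*(-5 + 8) + (2365 - (-2*(-6))*6)) = -1959/(1*3 + (2365 - 12*6)) = -1959/(3 + (2365 - 1*72)) = -1959/(3 + (2365 - 72)) = -1959/(3 + 2293) = -1959/2296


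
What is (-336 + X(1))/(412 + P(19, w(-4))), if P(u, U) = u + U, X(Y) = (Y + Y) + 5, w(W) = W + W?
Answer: -7/9 ≈ -0.77778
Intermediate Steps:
w(W) = 2*W
X(Y) = 5 + 2*Y (X(Y) = 2*Y + 5 = 5 + 2*Y)
P(u, U) = U + u
(-336 + X(1))/(412 + P(19, w(-4))) = (-336 + (5 + 2*1))/(412 + (2*(-4) + 19)) = (-336 + (5 + 2))/(412 + (-8 + 19)) = (-336 + 7)/(412 + 11) = -329/423 = -329*1/423 = -7/9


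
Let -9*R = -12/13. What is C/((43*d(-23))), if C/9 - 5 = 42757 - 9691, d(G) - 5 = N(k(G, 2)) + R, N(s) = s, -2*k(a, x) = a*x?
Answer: 11607921/47128 ≈ 246.31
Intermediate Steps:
k(a, x) = -a*x/2
R = 4/39 (R = -(-4)/(3*13) = -⅑*(-12/13) = 4/39 ≈ 0.10256)
d(G) = 199/39 - G (d(G) = 5 + (-½*G*2 + 4/39) = 5 + (-G + 4/39) = 5 + (4/39 - G) = 199/39 - G)
C = 297639 (C = 45 + 9*(42757 - 9691) = 45 + 9*33066 = 45 + 297594 = 297639)
C/((43*d(-23))) = 297639/((43*(199/39 - 1*(-23)))) = 297639/((43*(199/39 + 23))) = 297639/((43*(1096/39))) = 297639/(47128/39) = 297639*(39/47128) = 11607921/47128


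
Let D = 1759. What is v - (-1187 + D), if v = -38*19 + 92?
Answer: -1202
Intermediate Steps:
v = -630 (v = -722 + 92 = -630)
v - (-1187 + D) = -630 - (-1187 + 1759) = -630 - 1*572 = -630 - 572 = -1202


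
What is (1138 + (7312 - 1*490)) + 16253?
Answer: 24213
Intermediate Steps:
(1138 + (7312 - 1*490)) + 16253 = (1138 + (7312 - 490)) + 16253 = (1138 + 6822) + 16253 = 7960 + 16253 = 24213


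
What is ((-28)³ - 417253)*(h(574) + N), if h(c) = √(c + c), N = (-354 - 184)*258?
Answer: 60963410820 - 878410*√287 ≈ 6.0949e+10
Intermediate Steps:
N = -138804 (N = -538*258 = -138804)
h(c) = √2*√c (h(c) = √(2*c) = √2*√c)
((-28)³ - 417253)*(h(574) + N) = ((-28)³ - 417253)*(√2*√574 - 138804) = (-21952 - 417253)*(2*√287 - 138804) = -439205*(-138804 + 2*√287) = 60963410820 - 878410*√287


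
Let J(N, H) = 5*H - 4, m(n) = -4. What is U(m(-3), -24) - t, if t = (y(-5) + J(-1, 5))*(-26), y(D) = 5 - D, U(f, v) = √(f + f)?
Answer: 806 + 2*I*√2 ≈ 806.0 + 2.8284*I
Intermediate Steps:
U(f, v) = √2*√f (U(f, v) = √(2*f) = √2*√f)
J(N, H) = -4 + 5*H
t = -806 (t = ((5 - 1*(-5)) + (-4 + 5*5))*(-26) = ((5 + 5) + (-4 + 25))*(-26) = (10 + 21)*(-26) = 31*(-26) = -806)
U(m(-3), -24) - t = √2*√(-4) - 1*(-806) = √2*(2*I) + 806 = 2*I*√2 + 806 = 806 + 2*I*√2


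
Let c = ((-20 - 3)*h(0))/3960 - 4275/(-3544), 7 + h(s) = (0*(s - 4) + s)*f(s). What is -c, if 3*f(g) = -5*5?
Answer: -273431/219285 ≈ -1.2469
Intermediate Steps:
f(g) = -25/3 (f(g) = (-5*5)/3 = (1/3)*(-25) = -25/3)
h(s) = -7 - 25*s/3 (h(s) = -7 + (0*(s - 4) + s)*(-25/3) = -7 + (0*(-4 + s) + s)*(-25/3) = -7 + (0 + s)*(-25/3) = -7 + s*(-25/3) = -7 - 25*s/3)
c = 273431/219285 (c = ((-20 - 3)*(-7 - 25/3*0))/3960 - 4275/(-3544) = -23*(-7 + 0)*(1/3960) - 4275*(-1/3544) = -23*(-7)*(1/3960) + 4275/3544 = 161*(1/3960) + 4275/3544 = 161/3960 + 4275/3544 = 273431/219285 ≈ 1.2469)
-c = -1*273431/219285 = -273431/219285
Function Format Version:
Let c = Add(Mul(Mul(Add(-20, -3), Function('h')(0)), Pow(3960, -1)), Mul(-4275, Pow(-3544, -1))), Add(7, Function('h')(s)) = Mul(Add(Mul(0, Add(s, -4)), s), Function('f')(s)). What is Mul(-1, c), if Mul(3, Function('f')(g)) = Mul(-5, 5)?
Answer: Rational(-273431, 219285) ≈ -1.2469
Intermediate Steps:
Function('f')(g) = Rational(-25, 3) (Function('f')(g) = Mul(Rational(1, 3), Mul(-5, 5)) = Mul(Rational(1, 3), -25) = Rational(-25, 3))
Function('h')(s) = Add(-7, Mul(Rational(-25, 3), s)) (Function('h')(s) = Add(-7, Mul(Add(Mul(0, Add(s, -4)), s), Rational(-25, 3))) = Add(-7, Mul(Add(Mul(0, Add(-4, s)), s), Rational(-25, 3))) = Add(-7, Mul(Add(0, s), Rational(-25, 3))) = Add(-7, Mul(s, Rational(-25, 3))) = Add(-7, Mul(Rational(-25, 3), s)))
c = Rational(273431, 219285) (c = Add(Mul(Mul(Add(-20, -3), Add(-7, Mul(Rational(-25, 3), 0))), Pow(3960, -1)), Mul(-4275, Pow(-3544, -1))) = Add(Mul(Mul(-23, Add(-7, 0)), Rational(1, 3960)), Mul(-4275, Rational(-1, 3544))) = Add(Mul(Mul(-23, -7), Rational(1, 3960)), Rational(4275, 3544)) = Add(Mul(161, Rational(1, 3960)), Rational(4275, 3544)) = Add(Rational(161, 3960), Rational(4275, 3544)) = Rational(273431, 219285) ≈ 1.2469)
Mul(-1, c) = Mul(-1, Rational(273431, 219285)) = Rational(-273431, 219285)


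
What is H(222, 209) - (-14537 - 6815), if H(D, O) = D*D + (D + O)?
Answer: 71067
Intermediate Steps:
H(D, O) = D + O + D² (H(D, O) = D² + (D + O) = D + O + D²)
H(222, 209) - (-14537 - 6815) = (222 + 209 + 222²) - (-14537 - 6815) = (222 + 209 + 49284) - 1*(-21352) = 49715 + 21352 = 71067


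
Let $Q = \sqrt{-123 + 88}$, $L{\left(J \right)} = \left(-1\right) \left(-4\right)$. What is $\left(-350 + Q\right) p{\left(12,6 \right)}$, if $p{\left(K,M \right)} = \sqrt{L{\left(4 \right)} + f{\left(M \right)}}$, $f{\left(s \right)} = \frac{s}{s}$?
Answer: $\sqrt{5} \left(-350 + i \sqrt{35}\right) \approx -782.62 + 13.229 i$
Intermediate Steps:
$L{\left(J \right)} = 4$
$f{\left(s \right)} = 1$
$p{\left(K,M \right)} = \sqrt{5}$ ($p{\left(K,M \right)} = \sqrt{4 + 1} = \sqrt{5}$)
$Q = i \sqrt{35}$ ($Q = \sqrt{-35} = i \sqrt{35} \approx 5.9161 i$)
$\left(-350 + Q\right) p{\left(12,6 \right)} = \left(-350 + i \sqrt{35}\right) \sqrt{5} = \sqrt{5} \left(-350 + i \sqrt{35}\right)$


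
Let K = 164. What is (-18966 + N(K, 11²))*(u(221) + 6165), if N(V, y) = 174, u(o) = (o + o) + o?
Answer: -128311776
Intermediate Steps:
u(o) = 3*o (u(o) = 2*o + o = 3*o)
(-18966 + N(K, 11²))*(u(221) + 6165) = (-18966 + 174)*(3*221 + 6165) = -18792*(663 + 6165) = -18792*6828 = -128311776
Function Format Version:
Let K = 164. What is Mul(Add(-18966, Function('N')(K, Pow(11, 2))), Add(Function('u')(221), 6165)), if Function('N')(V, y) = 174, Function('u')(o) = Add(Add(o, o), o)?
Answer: -128311776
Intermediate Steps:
Function('u')(o) = Mul(3, o) (Function('u')(o) = Add(Mul(2, o), o) = Mul(3, o))
Mul(Add(-18966, Function('N')(K, Pow(11, 2))), Add(Function('u')(221), 6165)) = Mul(Add(-18966, 174), Add(Mul(3, 221), 6165)) = Mul(-18792, Add(663, 6165)) = Mul(-18792, 6828) = -128311776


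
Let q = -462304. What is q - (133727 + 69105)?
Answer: -665136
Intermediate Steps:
q - (133727 + 69105) = -462304 - (133727 + 69105) = -462304 - 1*202832 = -462304 - 202832 = -665136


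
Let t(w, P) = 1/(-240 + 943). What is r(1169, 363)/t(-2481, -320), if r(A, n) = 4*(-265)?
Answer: -745180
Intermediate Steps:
r(A, n) = -1060
t(w, P) = 1/703
r(1169, 363)/t(-2481, -320) = -1060/1/703 = -1060*703 = -745180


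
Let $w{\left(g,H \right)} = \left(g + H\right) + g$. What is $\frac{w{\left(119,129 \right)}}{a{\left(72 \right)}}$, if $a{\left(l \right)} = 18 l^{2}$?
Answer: $\frac{367}{93312} \approx 0.003933$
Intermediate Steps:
$w{\left(g,H \right)} = H + 2 g$ ($w{\left(g,H \right)} = \left(H + g\right) + g = H + 2 g$)
$\frac{w{\left(119,129 \right)}}{a{\left(72 \right)}} = \frac{129 + 2 \cdot 119}{18 \cdot 72^{2}} = \frac{129 + 238}{18 \cdot 5184} = \frac{367}{93312}$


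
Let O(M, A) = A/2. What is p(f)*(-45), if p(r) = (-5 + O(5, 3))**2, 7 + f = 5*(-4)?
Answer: -2205/4 ≈ -551.25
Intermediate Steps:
f = -27 (f = -7 + 5*(-4) = -7 - 20 = -27)
O(M, A) = A/2 (O(M, A) = A*(1/2) = A/2)
p(r) = 49/4 (p(r) = (-5 + (1/2)*3)**2 = (-5 + 3/2)**2 = (-7/2)**2 = 49/4)
p(f)*(-45) = (49/4)*(-45) = -2205/4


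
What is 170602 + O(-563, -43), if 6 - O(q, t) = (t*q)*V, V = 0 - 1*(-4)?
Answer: 73772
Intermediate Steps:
V = 4 (V = 0 + 4 = 4)
O(q, t) = 6 - 4*q*t (O(q, t) = 6 - t*q*4 = 6 - q*t*4 = 6 - 4*q*t)
170602 + O(-563, -43) = 170602 + (6 - 4*(-563)*(-43)) = 170602 + (6 - 96836) = 170602 - 96830 = 73772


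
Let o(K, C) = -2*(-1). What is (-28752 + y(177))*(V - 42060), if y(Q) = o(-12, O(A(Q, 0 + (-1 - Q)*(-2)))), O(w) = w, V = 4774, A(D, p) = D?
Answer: 1071972500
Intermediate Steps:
o(K, C) = 2
y(Q) = 2
(-28752 + y(177))*(V - 42060) = (-28752 + 2)*(4774 - 42060) = -28750*(-37286) = 1071972500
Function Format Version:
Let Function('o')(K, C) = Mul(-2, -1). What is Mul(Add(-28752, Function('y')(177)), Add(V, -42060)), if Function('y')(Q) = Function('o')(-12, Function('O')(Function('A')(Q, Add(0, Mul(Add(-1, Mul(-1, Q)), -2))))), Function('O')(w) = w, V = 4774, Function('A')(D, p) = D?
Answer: 1071972500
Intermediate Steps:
Function('o')(K, C) = 2
Function('y')(Q) = 2
Mul(Add(-28752, Function('y')(177)), Add(V, -42060)) = Mul(Add(-28752, 2), Add(4774, -42060)) = Mul(-28750, -37286) = 1071972500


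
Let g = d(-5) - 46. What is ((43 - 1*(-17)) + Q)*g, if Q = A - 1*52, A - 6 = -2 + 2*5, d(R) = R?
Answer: -1122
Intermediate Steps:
A = 14 (A = 6 + (-2 + 2*5) = 6 + (-2 + 10) = 6 + 8 = 14)
Q = -38 (Q = 14 - 1*52 = 14 - 52 = -38)
g = -51 (g = -5 - 46 = -51)
((43 - 1*(-17)) + Q)*g = ((43 - 1*(-17)) - 38)*(-51) = ((43 + 17) - 38)*(-51) = (60 - 38)*(-51) = 22*(-51) = -1122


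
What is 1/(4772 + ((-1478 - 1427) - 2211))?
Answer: -1/344 ≈ -0.0029070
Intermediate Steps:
1/(4772 + ((-1478 - 1427) - 2211)) = 1/(4772 + (-2905 - 2211)) = 1/(4772 - 5116) = 1/(-344) = -1/344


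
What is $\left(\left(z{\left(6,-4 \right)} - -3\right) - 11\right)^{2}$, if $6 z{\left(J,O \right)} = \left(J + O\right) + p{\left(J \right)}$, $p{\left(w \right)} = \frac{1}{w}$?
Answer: $\frac{75625}{1296} \approx 58.353$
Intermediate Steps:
$z{\left(J,O \right)} = \frac{J}{6} + \frac{O}{6} + \frac{1}{6 J}$ ($z{\left(J,O \right)} = \frac{\left(J + O\right) + \frac{1}{J}}{6} = \frac{J + O + \frac{1}{J}}{6} = \frac{J}{6} + \frac{O}{6} + \frac{1}{6 J}$)
$\left(\left(z{\left(6,-4 \right)} - -3\right) - 11\right)^{2} = \left(\left(\frac{1 + 6 \left(6 - 4\right)}{6 \cdot 6} - -3\right) - 11\right)^{2} = \left(\left(\frac{1}{6} \cdot \frac{1}{6} \left(1 + 6 \cdot 2\right) + 3\right) - 11\right)^{2} = \left(\left(\frac{1}{6} \cdot \frac{1}{6} \left(1 + 12\right) + 3\right) - 11\right)^{2} = \left(\left(\frac{1}{6} \cdot \frac{1}{6} \cdot 13 + 3\right) - 11\right)^{2} = \left(\left(\frac{13}{36} + 3\right) - 11\right)^{2} = \left(\frac{121}{36} - 11\right)^{2} = \left(- \frac{275}{36}\right)^{2} = \frac{75625}{1296}$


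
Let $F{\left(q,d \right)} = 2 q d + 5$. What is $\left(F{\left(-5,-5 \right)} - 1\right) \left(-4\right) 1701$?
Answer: $-367416$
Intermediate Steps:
$F{\left(q,d \right)} = 5 + 2 d q$ ($F{\left(q,d \right)} = 2 d q + 5 = 5 + 2 d q$)
$\left(F{\left(-5,-5 \right)} - 1\right) \left(-4\right) 1701 = \left(\left(5 + 2 \left(-5\right) \left(-5\right)\right) - 1\right) \left(-4\right) 1701 = \left(\left(5 + 50\right) - 1\right) \left(-4\right) 1701 = \left(55 - 1\right) \left(-4\right) 1701 = 54 \left(-4\right) 1701 = \left(-216\right) 1701 = -367416$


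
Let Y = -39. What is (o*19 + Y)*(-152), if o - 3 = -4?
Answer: 8816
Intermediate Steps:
o = -1 (o = 3 - 4 = -1)
(o*19 + Y)*(-152) = (-1*19 - 39)*(-152) = (-19 - 39)*(-152) = -58*(-152) = 8816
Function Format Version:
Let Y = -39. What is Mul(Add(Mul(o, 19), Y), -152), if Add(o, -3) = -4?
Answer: 8816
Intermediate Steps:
o = -1 (o = Add(3, -4) = -1)
Mul(Add(Mul(o, 19), Y), -152) = Mul(Add(Mul(-1, 19), -39), -152) = Mul(Add(-19, -39), -152) = Mul(-58, -152) = 8816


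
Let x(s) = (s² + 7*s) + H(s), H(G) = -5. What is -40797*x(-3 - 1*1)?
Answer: 693549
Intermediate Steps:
x(s) = -5 + s² + 7*s (x(s) = (s² + 7*s) - 5 = -5 + s² + 7*s)
-40797*x(-3 - 1*1) = -40797*(-5 + (-3 - 1*1)² + 7*(-3 - 1*1)) = -40797*(-5 + (-3 - 1)² + 7*(-3 - 1)) = -40797*(-5 + (-4)² + 7*(-4)) = -40797*(-5 + 16 - 28) = -40797*(-17) = 693549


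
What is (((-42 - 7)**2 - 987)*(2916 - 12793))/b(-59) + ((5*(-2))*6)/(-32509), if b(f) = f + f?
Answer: 3847654549/32509 ≈ 1.1836e+5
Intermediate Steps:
b(f) = 2*f
(((-42 - 7)**2 - 987)*(2916 - 12793))/b(-59) + ((5*(-2))*6)/(-32509) = (((-42 - 7)**2 - 987)*(2916 - 12793))/((2*(-59))) + ((5*(-2))*6)/(-32509) = (((-49)**2 - 987)*(-9877))/(-118) - 10*6*(-1/32509) = ((2401 - 987)*(-9877))*(-1/118) - 60*(-1/32509) = (1414*(-9877))*(-1/118) + 60/32509 = -13966078*(-1/118) + 60/32509 = 6983039/59 + 60/32509 = 3847654549/32509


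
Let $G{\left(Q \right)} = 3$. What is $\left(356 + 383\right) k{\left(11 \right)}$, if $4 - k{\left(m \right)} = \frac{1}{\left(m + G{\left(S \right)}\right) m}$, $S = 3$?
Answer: $\frac{454485}{154} \approx 2951.2$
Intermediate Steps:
$k{\left(m \right)} = 4 - \frac{1}{m \left(3 + m\right)}$ ($k{\left(m \right)} = 4 - \frac{1}{\left(m + 3\right) m} = 4 - \frac{1}{\left(3 + m\right) m} = 4 - \frac{1}{m \left(3 + m\right)}$)
$\left(356 + 383\right) k{\left(11 \right)} = \left(356 + 383\right) \frac{-1 + 4 \cdot 11^{2} + 12 \cdot 11}{11 \left(3 + 11\right)} = 739 \frac{-1 + 4 \cdot 121 + 132}{11 \cdot 14} = 739 \cdot \frac{1}{11} \cdot \frac{1}{14} \left(-1 + 484 + 132\right) = 739 \cdot \frac{1}{11} \cdot \frac{1}{14} \cdot 615 = 739 \cdot \frac{615}{154} = \frac{454485}{154}$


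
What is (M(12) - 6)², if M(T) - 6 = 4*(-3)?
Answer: 144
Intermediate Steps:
M(T) = -6 (M(T) = 6 + 4*(-3) = 6 - 12 = -6)
(M(12) - 6)² = (-6 - 6)² = (-12)² = 144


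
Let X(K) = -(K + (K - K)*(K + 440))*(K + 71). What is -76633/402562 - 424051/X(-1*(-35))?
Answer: 42605627558/373376255 ≈ 114.11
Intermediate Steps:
X(K) = -K*(71 + K) (X(K) = -(K + 0*(440 + K))*(71 + K) = -(K + 0)*(71 + K) = -K*(71 + K))
-76633/402562 - 424051/X(-1*(-35)) = -76633/402562 - 424051*(-1/(35*(71 - 1*(-35)))) = -76633*1/402562 - 424051*(-1/(35*(71 + 35))) = -76633/402562 - 424051/((-1*35*106)) = -76633/402562 - 424051/(-3710) = -76633/402562 - 424051*(-1/3710) = -76633/402562 + 424051/3710 = 42605627558/373376255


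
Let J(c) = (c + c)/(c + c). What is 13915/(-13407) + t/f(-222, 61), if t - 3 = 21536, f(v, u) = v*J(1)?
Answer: -32429167/330706 ≈ -98.060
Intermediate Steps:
J(c) = 1 (J(c) = (2*c)/((2*c)) = (2*c)*(1/(2*c)) = 1)
f(v, u) = v (f(v, u) = v*1 = v)
t = 21539 (t = 3 + 21536 = 21539)
13915/(-13407) + t/f(-222, 61) = 13915/(-13407) + 21539/(-222) = 13915*(-1/13407) + 21539*(-1/222) = -13915/13407 - 21539/222 = -32429167/330706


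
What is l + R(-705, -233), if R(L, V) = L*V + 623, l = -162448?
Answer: 2440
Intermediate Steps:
R(L, V) = 623 + L*V
l + R(-705, -233) = -162448 + (623 - 705*(-233)) = -162448 + (623 + 164265) = -162448 + 164888 = 2440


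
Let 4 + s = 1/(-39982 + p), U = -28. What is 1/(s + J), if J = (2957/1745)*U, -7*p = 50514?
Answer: -576527060/29660925303 ≈ -0.019437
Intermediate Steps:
p = -50514/7 (p = -1/7*50514 = -50514/7 ≈ -7216.3)
s = -1321559/330388 (s = -4 + 1/(-39982 - 50514/7) = -4 + 1/(-330388/7) = -4 - 7/330388 = -1321559/330388 ≈ -4.0000)
J = -82796/1745 (J = (2957/1745)*(-28) = -82796/1745 ≈ -47.448)
1/(s + J) = 1/(-1321559/330388 - 82796/1745) = 1/(-29660925303/576527060) = -576527060/29660925303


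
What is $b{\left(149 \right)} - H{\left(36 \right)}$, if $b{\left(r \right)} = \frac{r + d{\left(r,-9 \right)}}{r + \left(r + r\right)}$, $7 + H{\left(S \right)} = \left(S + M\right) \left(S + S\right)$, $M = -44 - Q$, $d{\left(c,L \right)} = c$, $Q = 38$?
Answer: $\frac{9959}{3} \approx 3319.7$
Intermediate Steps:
$M = -82$ ($M = -44 - 38 = -82$)
$H{\left(S \right)} = -7 + 2 S \left(-82 + S\right)$ ($H{\left(S \right)} = -7 + \left(S - 82\right) \left(S + S\right) = -7 + \left(-82 + S\right) 2 S = -7 + 2 S \left(-82 + S\right)$)
$b{\left(r \right)} = \frac{2}{3}$ ($b{\left(r \right)} = \frac{r + r}{r + \left(r + r\right)} = \frac{2 r}{r + 2 r} = \frac{2 r}{3 r} = 2 r \frac{1}{3 r} = \frac{2}{3}$)
$b{\left(149 \right)} - H{\left(36 \right)} = \frac{2}{3} - \left(-7 - 5904 + 2 \cdot 36^{2}\right) = \frac{2}{3} - \left(-7 - 5904 + 2 \cdot 1296\right) = \frac{2}{3} - \left(-7 - 5904 + 2592\right) = \frac{2}{3} - -3319 = \frac{2}{3} + 3319 = \frac{9959}{3}$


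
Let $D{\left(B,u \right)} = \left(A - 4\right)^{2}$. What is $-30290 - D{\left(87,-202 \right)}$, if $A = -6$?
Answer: $-30390$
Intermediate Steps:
$D{\left(B,u \right)} = 100$ ($D{\left(B,u \right)} = \left(-6 - 4\right)^{2} = \left(-10\right)^{2} = 100$)
$-30290 - D{\left(87,-202 \right)} = -30290 - 100 = -30390$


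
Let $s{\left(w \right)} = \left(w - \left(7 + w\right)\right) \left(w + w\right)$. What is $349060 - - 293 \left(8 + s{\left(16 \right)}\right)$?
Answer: $285772$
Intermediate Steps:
$s{\left(w \right)} = - 14 w$ ($s{\left(w \right)} = - 7 \cdot 2 w = - 14 w$)
$349060 - - 293 \left(8 + s{\left(16 \right)}\right) = 349060 - - 293 \left(8 - 224\right) = 349060 - \left(-293\right) \left(-216\right) = 349060 - 63288 = 285772$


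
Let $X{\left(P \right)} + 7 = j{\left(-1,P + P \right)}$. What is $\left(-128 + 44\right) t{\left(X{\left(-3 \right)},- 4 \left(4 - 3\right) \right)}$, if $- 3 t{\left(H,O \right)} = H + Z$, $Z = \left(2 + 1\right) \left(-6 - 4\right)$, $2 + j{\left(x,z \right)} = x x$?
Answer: $-1064$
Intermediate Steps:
$j{\left(x,z \right)} = -2 + x^{2}$ ($j{\left(x,z \right)} = -2 + x x = -2 + x^{2}$)
$X{\left(P \right)} = -8$ ($X{\left(P \right)} = -7 - \left(2 - \left(-1\right)^{2}\right) = -7 + \left(-2 + 1\right) = -7 - 1 = -8$)
$Z = -30$ ($Z = 3 \left(-10\right) = -30$)
$t{\left(H,O \right)} = 10 - \frac{H}{3}$ ($t{\left(H,O \right)} = - \frac{H - 30}{3} = - \frac{-30 + H}{3} = 10 - \frac{H}{3}$)
$\left(-128 + 44\right) t{\left(X{\left(-3 \right)},- 4 \left(4 - 3\right) \right)} = \left(-128 + 44\right) \left(10 - - \frac{8}{3}\right) = - 84 \left(10 + \frac{8}{3}\right) = \left(-84\right) \frac{38}{3} = -1064$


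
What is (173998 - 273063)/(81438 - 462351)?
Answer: 99065/380913 ≈ 0.26007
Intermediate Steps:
(173998 - 273063)/(81438 - 462351) = -99065/(-380913) = -99065*(-1/380913) = 99065/380913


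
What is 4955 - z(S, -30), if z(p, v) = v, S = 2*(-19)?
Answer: 4985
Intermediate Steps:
S = -38
4955 - z(S, -30) = 4955 - 1*(-30) = 4955 + 30 = 4985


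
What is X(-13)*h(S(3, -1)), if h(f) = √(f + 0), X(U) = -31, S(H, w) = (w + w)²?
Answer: -62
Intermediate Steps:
S(H, w) = 4*w² (S(H, w) = (2*w)² = 4*w²)
h(f) = √f
X(-13)*h(S(3, -1)) = -31*√4 = -31*2 = -62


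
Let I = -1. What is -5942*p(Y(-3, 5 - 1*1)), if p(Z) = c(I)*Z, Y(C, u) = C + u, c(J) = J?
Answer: 5942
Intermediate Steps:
p(Z) = -Z
-5942*p(Y(-3, 5 - 1*1)) = -(-5942)*(-3 + (5 - 1*1)) = -(-5942)*(-3 + (5 - 1)) = -(-5942)*(-3 + 4) = -(-5942) = -5942*(-1) = 5942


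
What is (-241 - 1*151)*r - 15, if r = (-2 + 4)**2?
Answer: -1583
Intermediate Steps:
r = 4 (r = 2**2 = 4)
(-241 - 1*151)*r - 15 = (-241 - 1*151)*4 - 15 = (-241 - 151)*4 - 15 = -392*4 - 15 = -1568 - 15 = -1583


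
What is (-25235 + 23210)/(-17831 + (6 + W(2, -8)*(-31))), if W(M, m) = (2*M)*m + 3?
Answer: 675/5642 ≈ 0.11964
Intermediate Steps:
W(M, m) = 3 + 2*M*m (W(M, m) = 2*M*m + 3 = 3 + 2*M*m)
(-25235 + 23210)/(-17831 + (6 + W(2, -8)*(-31))) = (-25235 + 23210)/(-17831 + (6 + (3 + 2*2*(-8))*(-31))) = -2025/(-17831 + (6 + (3 - 32)*(-31))) = -2025/(-17831 + (6 - 29*(-31))) = -2025/(-17831 + (6 + 899)) = -2025/(-17831 + 905) = -2025/(-16926) = -2025*(-1/16926) = 675/5642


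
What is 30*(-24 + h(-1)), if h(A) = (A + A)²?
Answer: -600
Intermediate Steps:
h(A) = 4*A² (h(A) = (2*A)² = 4*A²)
30*(-24 + h(-1)) = 30*(-24 + 4*(-1)²) = 30*(-24 + 4*1) = 30*(-24 + 4) = 30*(-20) = -600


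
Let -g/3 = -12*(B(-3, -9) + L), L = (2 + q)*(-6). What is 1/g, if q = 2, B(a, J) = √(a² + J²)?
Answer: -1/729 - √10/5832 ≈ -0.0019140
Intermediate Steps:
B(a, J) = √(J² + a²)
L = -24 (L = (2 + 2)*(-6) = 4*(-6) = -24)
g = -864 + 108*√10 (g = -(-36)*(√((-9)² + (-3)²) - 24) = -(-36)*(√(81 + 9) - 24) = -(-36)*(√90 - 24) = -(-36)*(3*√10 - 24) = -(-36)*(-24 + 3*√10) = -3*(288 - 36*√10) = -864 + 108*√10 ≈ -522.47)
1/g = 1/(-864 + 108*√10)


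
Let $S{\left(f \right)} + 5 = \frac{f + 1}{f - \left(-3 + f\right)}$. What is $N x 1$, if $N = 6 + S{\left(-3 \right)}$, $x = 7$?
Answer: $\frac{7}{3} \approx 2.3333$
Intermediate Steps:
$S{\left(f \right)} = - \frac{14}{3} + \frac{f}{3}$ ($S{\left(f \right)} = -5 + \frac{f + 1}{f - \left(-3 + f\right)} = -5 + \frac{1 + f}{3} = -5 + \left(1 + f\right) \frac{1}{3} = -5 + \left(\frac{1}{3} + \frac{f}{3}\right) = - \frac{14}{3} + \frac{f}{3}$)
$N = \frac{1}{3}$ ($N = 6 + \left(- \frac{14}{3} + \frac{1}{3} \left(-3\right)\right) = 6 - \frac{17}{3} = \frac{1}{3} \approx 0.33333$)
$N x 1 = \frac{1}{3} \cdot 7 \cdot 1 = \frac{7}{3} \cdot 1 = \frac{7}{3}$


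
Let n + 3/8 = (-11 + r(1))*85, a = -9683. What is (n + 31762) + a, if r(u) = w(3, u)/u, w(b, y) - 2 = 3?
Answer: 172549/8 ≈ 21569.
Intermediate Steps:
w(b, y) = 5 (w(b, y) = 2 + 3 = 5)
r(u) = 5/u
n = -4083/8 (n = -3/8 + (-11 + 5/1)*85 = -3/8 + (-11 + 5*1)*85 = -3/8 + (-11 + 5)*85 = -3/8 - 6*85 = -3/8 - 510 = -4083/8 ≈ -510.38)
(n + 31762) + a = (-4083/8 + 31762) - 9683 = 250013/8 - 9683 = 172549/8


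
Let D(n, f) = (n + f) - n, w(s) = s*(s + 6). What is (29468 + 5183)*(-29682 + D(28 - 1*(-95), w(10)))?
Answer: -1022966822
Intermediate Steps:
w(s) = s*(6 + s)
D(n, f) = f (D(n, f) = (f + n) - n = f)
(29468 + 5183)*(-29682 + D(28 - 1*(-95), w(10))) = (29468 + 5183)*(-29682 + 10*(6 + 10)) = 34651*(-29682 + 10*16) = 34651*(-29682 + 160) = 34651*(-29522) = -1022966822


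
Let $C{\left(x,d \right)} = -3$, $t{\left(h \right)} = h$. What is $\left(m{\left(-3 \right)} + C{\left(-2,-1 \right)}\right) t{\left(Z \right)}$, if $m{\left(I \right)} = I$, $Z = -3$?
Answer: $18$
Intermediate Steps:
$\left(m{\left(-3 \right)} + C{\left(-2,-1 \right)}\right) t{\left(Z \right)} = \left(-3 - 3\right) \left(-3\right) = \left(-6\right) \left(-3\right) = 18$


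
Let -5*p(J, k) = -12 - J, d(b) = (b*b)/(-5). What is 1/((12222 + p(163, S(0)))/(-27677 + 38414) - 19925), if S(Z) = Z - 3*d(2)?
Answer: -10737/213922468 ≈ -5.0191e-5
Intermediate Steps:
d(b) = -b²/5 (d(b) = b²*(-⅕) = -b²/5)
S(Z) = 12/5 + Z (S(Z) = Z - (-3)*2²/5 = Z - (-3)*4/5 = Z - 3*(-⅘) = Z + 12/5 = 12/5 + Z)
p(J, k) = 12/5 + J/5 (p(J, k) = -(-12 - J)/5 = 12/5 + J/5)
1/((12222 + p(163, S(0)))/(-27677 + 38414) - 19925) = 1/((12222 + (12/5 + (⅕)*163))/(-27677 + 38414) - 19925) = 1/((12222 + (12/5 + 163/5))/10737 - 19925) = 1/((12222 + 35)*(1/10737) - 19925) = 1/(12257*(1/10737) - 19925) = 1/(12257/10737 - 19925) = 1/(-213922468/10737) = -10737/213922468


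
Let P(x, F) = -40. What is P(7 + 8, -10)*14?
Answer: -560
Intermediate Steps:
P(7 + 8, -10)*14 = -40*14 = -560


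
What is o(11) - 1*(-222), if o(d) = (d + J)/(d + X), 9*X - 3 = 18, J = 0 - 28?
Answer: 8829/40 ≈ 220.73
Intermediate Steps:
J = -28
X = 7/3 (X = ⅓ + (⅑)*18 = ⅓ + 2 = 7/3 ≈ 2.3333)
o(d) = (-28 + d)/(7/3 + d) (o(d) = (d - 28)/(d + 7/3) = (-28 + d)/(7/3 + d))
o(11) - 1*(-222) = 3*(-28 + 11)/(7 + 3*11) - 1*(-222) = 3*(-17)/(7 + 33) + 222 = 3*(-17)/40 + 222 = 3*(1/40)*(-17) + 222 = -51/40 + 222 = 8829/40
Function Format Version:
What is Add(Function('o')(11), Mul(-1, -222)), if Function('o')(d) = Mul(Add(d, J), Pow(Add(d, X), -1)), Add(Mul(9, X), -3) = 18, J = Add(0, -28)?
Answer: Rational(8829, 40) ≈ 220.73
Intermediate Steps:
J = -28
X = Rational(7, 3) (X = Add(Rational(1, 3), Mul(Rational(1, 9), 18)) = Add(Rational(1, 3), 2) = Rational(7, 3) ≈ 2.3333)
Function('o')(d) = Mul(Pow(Add(Rational(7, 3), d), -1), Add(-28, d)) (Function('o')(d) = Mul(Add(d, -28), Pow(Add(d, Rational(7, 3)), -1)) = Mul(Add(-28, d), Pow(Add(Rational(7, 3), d), -1)) = Mul(Pow(Add(Rational(7, 3), d), -1), Add(-28, d)))
Add(Function('o')(11), Mul(-1, -222)) = Add(Mul(3, Pow(Add(7, Mul(3, 11)), -1), Add(-28, 11)), Mul(-1, -222)) = Add(Mul(3, Pow(Add(7, 33), -1), -17), 222) = Add(Mul(3, Pow(40, -1), -17), 222) = Add(Mul(3, Rational(1, 40), -17), 222) = Add(Rational(-51, 40), 222) = Rational(8829, 40)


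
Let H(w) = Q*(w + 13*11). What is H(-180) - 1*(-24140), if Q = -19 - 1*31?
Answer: 25990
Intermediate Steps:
Q = -50 (Q = -19 - 31 = -50)
H(w) = -7150 - 50*w (H(w) = -50*(w + 13*11) = -50*(w + 143) = -50*(143 + w) = -7150 - 50*w)
H(-180) - 1*(-24140) = (-7150 - 50*(-180)) - 1*(-24140) = (-7150 + 9000) + 24140 = 1850 + 24140 = 25990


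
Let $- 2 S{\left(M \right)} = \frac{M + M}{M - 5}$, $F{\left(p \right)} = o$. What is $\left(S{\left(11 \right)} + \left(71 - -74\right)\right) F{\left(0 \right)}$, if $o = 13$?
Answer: $\frac{11167}{6} \approx 1861.2$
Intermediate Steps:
$F{\left(p \right)} = 13$
$S{\left(M \right)} = - \frac{M}{-5 + M}$ ($S{\left(M \right)} = - \frac{\left(M + M\right) \frac{1}{M - 5}}{2} = - \frac{2 M \frac{1}{-5 + M}}{2} = - \frac{M}{-5 + M}$)
$\left(S{\left(11 \right)} + \left(71 - -74\right)\right) F{\left(0 \right)} = \left(\left(-1\right) 11 \frac{1}{-5 + 11} + \left(71 - -74\right)\right) 13 = \left(\left(-1\right) 11 \cdot \frac{1}{6} + \left(71 + 74\right)\right) 13 = \left(\left(-1\right) 11 \cdot \frac{1}{6} + 145\right) 13 = \left(- \frac{11}{6} + 145\right) 13 = \frac{859}{6} \cdot 13 = \frac{11167}{6}$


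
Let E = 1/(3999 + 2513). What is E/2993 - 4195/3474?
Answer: -40881145823/33854852592 ≈ -1.2075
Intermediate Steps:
E = 1/6512 ≈ 0.00015356
E/2993 - 4195/3474 = (1/6512)/2993 - 4195/3474 = (1/6512)*(1/2993) - 4195*1/3474 = 1/19490416 - 4195/3474 = -40881145823/33854852592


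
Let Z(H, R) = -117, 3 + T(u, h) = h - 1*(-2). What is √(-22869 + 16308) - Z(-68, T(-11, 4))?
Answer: 117 + 81*I ≈ 117.0 + 81.0*I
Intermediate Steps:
T(u, h) = -1 + h (T(u, h) = -3 + (h - 1*(-2)) = -3 + (h + 2) = -3 + (2 + h) = -1 + h)
√(-22869 + 16308) - Z(-68, T(-11, 4)) = √(-22869 + 16308) - 1*(-117) = √(-6561) + 117 = 81*I + 117 = 117 + 81*I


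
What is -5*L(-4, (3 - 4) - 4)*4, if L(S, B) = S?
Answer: 80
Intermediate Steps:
-5*L(-4, (3 - 4) - 4)*4 = -5*(-4)*4 = 20*4 = 80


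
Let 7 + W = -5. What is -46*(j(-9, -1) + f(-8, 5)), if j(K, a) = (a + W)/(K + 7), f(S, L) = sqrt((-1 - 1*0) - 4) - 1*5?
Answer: -69 - 46*I*sqrt(5) ≈ -69.0 - 102.86*I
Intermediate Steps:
W = -12 (W = -7 - 5 = -12)
f(S, L) = -5 + I*sqrt(5) (f(S, L) = sqrt((-1 + 0) - 4) - 5 = sqrt(-1 - 4) - 5 = sqrt(-5) - 5 = I*sqrt(5) - 5 = -5 + I*sqrt(5))
j(K, a) = (-12 + a)/(7 + K) (j(K, a) = (a - 12)/(K + 7) = (-12 + a)/(7 + K))
-46*(j(-9, -1) + f(-8, 5)) = -46*((-12 - 1)/(7 - 9) + (-5 + I*sqrt(5))) = -46*(-13/(-2) + (-5 + I*sqrt(5))) = -46*(-1/2*(-13) + (-5 + I*sqrt(5))) = -46*(13/2 + (-5 + I*sqrt(5))) = -46*(3/2 + I*sqrt(5)) = -69 - 46*I*sqrt(5)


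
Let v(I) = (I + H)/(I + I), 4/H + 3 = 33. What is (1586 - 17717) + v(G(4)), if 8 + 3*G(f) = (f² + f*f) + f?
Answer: -2258269/140 ≈ -16131.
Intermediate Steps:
H = 2/15 (H = 4/(-3 + 33) = 4/30 = 4*(1/30) = 2/15 ≈ 0.13333)
G(f) = -8/3 + f/3 + 2*f²/3 (G(f) = -8/3 + ((f² + f*f) + f)/3 = -8/3 + ((f² + f²) + f)/3 = -8/3 + (2*f² + f)/3 = -8/3 + (f + 2*f²)/3 = -8/3 + (f/3 + 2*f²/3) = -8/3 + f/3 + 2*f²/3)
v(I) = (2/15 + I)/(2*I) (v(I) = (I + 2/15)/(I + I) = (2/15 + I)/((2*I)) = (2/15 + I)*(1/(2*I)) = (2/15 + I)/(2*I))
(1586 - 17717) + v(G(4)) = (1586 - 17717) + (2 + 15*(-8/3 + (⅓)*4 + (⅔)*4²))/(30*(-8/3 + (⅓)*4 + (⅔)*4²)) = -16131 + (2 + 15*(-8/3 + 4/3 + (⅔)*16))/(30*(-8/3 + 4/3 + (⅔)*16)) = -16131 + (2 + 15*(-8/3 + 4/3 + 32/3))/(30*(-8/3 + 4/3 + 32/3)) = -16131 + (2 + 15*(28/3))/(30*(28/3)) = -16131 + (1/30)*(3/28)*(2 + 140) = -16131 + (1/30)*(3/28)*142 = -16131 + 71/140 = -2258269/140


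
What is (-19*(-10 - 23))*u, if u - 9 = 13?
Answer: 13794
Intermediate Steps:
u = 22 (u = 9 + 13 = 22)
(-19*(-10 - 23))*u = -19*(-10 - 23)*22 = -19*(-33)*22 = 627*22 = 13794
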